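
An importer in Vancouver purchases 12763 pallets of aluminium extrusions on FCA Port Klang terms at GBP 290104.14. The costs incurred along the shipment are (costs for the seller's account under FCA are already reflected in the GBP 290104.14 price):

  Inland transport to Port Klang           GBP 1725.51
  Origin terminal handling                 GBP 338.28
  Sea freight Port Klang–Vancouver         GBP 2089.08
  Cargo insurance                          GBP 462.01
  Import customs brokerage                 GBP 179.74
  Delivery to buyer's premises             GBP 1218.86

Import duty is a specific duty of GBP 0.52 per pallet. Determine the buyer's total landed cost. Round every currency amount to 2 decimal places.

FCA: the seller delivers export-cleared goods to the carrier; the buyer bears costs from that point.
Already in the invoice (seller's account under FCA): inland to port — exclude.
CIF value = FCA price + origin terminal + freight + insurance = 290104.14 + 338.28 + 2089.08 + 462.01 = 292993.51
Import duty = 12763 × 0.52 = 6636.76
Buyer bears: origin terminal 338.28 + freight 2089.08 + insurance 462.01 + brokerage 179.74 + delivery 1218.86 + duty 6636.76 = 10924.73
Landed cost = invoice 290104.14 + 10924.73 = 301028.87

Total landed cost: GBP 301028.87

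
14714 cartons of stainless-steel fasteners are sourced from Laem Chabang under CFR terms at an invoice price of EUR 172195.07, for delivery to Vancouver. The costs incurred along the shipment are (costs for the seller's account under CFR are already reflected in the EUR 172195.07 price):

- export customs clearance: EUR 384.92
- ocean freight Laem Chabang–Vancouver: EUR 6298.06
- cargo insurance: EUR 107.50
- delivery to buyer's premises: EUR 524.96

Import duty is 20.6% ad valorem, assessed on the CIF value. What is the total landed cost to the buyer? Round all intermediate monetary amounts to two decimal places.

Total landed cost: EUR 208321.86

CFR: the seller pays costs through ocean freight to the destination port, but not insurance.
Already in the invoice (seller's account under CFR): export clearance, freight — exclude.
CIF value = CFR price + insurance = 172195.07 + 107.50 = 172302.57
Import duty = 172302.57 × 20.6% = 35494.33
Buyer bears: insurance 107.50 + delivery 524.96 + duty 35494.33 = 36126.79
Landed cost = invoice 172195.07 + 36126.79 = 208321.86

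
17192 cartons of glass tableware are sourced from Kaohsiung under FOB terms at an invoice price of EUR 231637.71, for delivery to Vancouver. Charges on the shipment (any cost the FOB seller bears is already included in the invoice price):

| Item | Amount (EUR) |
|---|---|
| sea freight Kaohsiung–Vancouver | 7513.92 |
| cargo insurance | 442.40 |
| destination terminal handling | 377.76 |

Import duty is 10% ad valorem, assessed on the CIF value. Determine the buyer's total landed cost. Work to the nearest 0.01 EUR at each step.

FOB: the seller bears costs until goods are on board at the origin port; the buyer bears freight, insurance and all costs thereafter.
CIF value = FOB price + freight + insurance = 231637.71 + 7513.92 + 442.40 = 239594.03
Import duty = 239594.03 × 10% = 23959.40
Buyer bears: freight 7513.92 + insurance 442.40 + destination terminal 377.76 + duty 23959.40 = 32293.48
Landed cost = invoice 231637.71 + 32293.48 = 263931.19

Total landed cost: EUR 263931.19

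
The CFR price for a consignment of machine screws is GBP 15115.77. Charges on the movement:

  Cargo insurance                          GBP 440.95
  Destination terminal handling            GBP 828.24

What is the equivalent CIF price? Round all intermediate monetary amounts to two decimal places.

Not relevant to the conversion: destination terminal — on the buyer under both terms; not part of either seller's price.
From CFR to CIF, the seller additionally bears: insurance.
CIF price = 15115.77 + 440.95 = 15556.72

CIF price: GBP 15556.72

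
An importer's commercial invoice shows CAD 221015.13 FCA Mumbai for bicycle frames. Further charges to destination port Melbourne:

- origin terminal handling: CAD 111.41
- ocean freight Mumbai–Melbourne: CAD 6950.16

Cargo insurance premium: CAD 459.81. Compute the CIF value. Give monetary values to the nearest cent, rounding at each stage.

CIF value: CAD 228536.51

CIF = FCA price + pre-shipment costs + freight + insurance
CIF = 221015.13 + 111.41 + 6950.16 + 459.81 = 228536.51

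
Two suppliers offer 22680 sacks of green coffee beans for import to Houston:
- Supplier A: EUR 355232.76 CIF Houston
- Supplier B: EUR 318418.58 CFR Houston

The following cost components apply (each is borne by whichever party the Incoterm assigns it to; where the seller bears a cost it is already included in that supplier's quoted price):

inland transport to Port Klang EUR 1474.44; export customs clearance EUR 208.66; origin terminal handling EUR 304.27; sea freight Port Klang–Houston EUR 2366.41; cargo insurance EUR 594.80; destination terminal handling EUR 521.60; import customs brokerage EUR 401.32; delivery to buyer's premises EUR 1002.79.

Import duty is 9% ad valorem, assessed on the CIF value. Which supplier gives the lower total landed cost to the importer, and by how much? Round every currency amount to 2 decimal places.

Supplier B is cheaper by EUR 39479.13

Supplier A (CIF):
The CIF price already equals the CIF value: 355232.76
Import duty = 355232.76 × 9% = 31970.95
Buyer bears (A): 521.60 + 401.32 + 1002.79 = 1925.71
Landed cost (A) = invoice 355232.76 + 1925.71 + duty 31970.95 = 389129.42
Supplier B (CFR):
CIF value = CFR price + insurance = 318418.58 + 594.80 = 319013.38
Import duty = 319013.38 × 9% = 28711.20
Buyer bears (B): 594.80 + 521.60 + 401.32 + 1002.79 = 2520.51
Landed cost (B) = invoice 318418.58 + 2520.51 + duty 28711.20 = 349650.29
Difference = |389129.42 − 349650.29| = 39479.13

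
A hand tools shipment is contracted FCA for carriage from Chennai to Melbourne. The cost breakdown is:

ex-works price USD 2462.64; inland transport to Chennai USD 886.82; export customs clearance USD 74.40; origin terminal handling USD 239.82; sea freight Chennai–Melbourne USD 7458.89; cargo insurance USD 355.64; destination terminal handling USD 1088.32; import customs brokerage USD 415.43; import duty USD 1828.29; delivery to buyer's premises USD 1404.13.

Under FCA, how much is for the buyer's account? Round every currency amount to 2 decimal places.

Buyer's account: USD 12790.52

FCA: the seller delivers export-cleared goods to the carrier; the buyer bears costs from that point.
Seller's account: goods 2462.64 + inland to port 886.82 + export clearance 74.40 = 3423.86
Buyer's account: origin terminal 239.82 + freight 7458.89 + insurance 355.64 + destination terminal 1088.32 + brokerage 415.43 + duty 1828.29 + delivery 1404.13 = 12790.52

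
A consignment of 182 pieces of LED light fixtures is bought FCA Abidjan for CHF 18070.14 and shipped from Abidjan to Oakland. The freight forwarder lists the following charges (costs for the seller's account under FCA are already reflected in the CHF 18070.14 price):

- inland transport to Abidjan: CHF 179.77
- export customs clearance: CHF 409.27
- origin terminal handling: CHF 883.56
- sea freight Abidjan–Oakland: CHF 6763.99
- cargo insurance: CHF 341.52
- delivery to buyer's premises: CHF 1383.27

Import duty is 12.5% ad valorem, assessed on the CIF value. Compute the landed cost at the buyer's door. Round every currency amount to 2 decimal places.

Total landed cost: CHF 30699.88

FCA: the seller delivers export-cleared goods to the carrier; the buyer bears costs from that point.
Already in the invoice (seller's account under FCA): inland to port, export clearance — exclude.
CIF value = FCA price + origin terminal + freight + insurance = 18070.14 + 883.56 + 6763.99 + 341.52 = 26059.21
Import duty = 26059.21 × 12.5% = 3257.40
Buyer bears: origin terminal 883.56 + freight 6763.99 + insurance 341.52 + delivery 1383.27 + duty 3257.40 = 12629.74
Landed cost = invoice 18070.14 + 12629.74 = 30699.88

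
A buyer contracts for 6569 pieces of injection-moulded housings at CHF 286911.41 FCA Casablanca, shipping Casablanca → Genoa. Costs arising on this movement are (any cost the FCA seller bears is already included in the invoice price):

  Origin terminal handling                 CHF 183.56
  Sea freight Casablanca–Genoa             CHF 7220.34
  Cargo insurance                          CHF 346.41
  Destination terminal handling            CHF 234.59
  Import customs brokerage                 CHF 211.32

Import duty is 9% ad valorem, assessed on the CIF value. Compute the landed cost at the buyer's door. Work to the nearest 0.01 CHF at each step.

FCA: the seller delivers export-cleared goods to the carrier; the buyer bears costs from that point.
CIF value = FCA price + origin terminal + freight + insurance = 286911.41 + 183.56 + 7220.34 + 346.41 = 294661.72
Import duty = 294661.72 × 9% = 26519.55
Buyer bears: origin terminal 183.56 + freight 7220.34 + insurance 346.41 + destination terminal 234.59 + brokerage 211.32 + duty 26519.55 = 34715.77
Landed cost = invoice 286911.41 + 34715.77 = 321627.18

Total landed cost: CHF 321627.18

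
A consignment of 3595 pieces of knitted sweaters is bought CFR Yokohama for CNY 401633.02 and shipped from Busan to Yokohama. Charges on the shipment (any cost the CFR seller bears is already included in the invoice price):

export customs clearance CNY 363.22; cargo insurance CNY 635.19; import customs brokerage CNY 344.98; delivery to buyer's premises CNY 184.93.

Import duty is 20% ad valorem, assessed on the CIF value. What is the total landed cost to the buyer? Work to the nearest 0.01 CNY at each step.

CFR: the seller pays costs through ocean freight to the destination port, but not insurance.
Already in the invoice (seller's account under CFR): export clearance — exclude.
CIF value = CFR price + insurance = 401633.02 + 635.19 = 402268.21
Import duty = 402268.21 × 20% = 80453.64
Buyer bears: insurance 635.19 + brokerage 344.98 + delivery 184.93 + duty 80453.64 = 81618.74
Landed cost = invoice 401633.02 + 81618.74 = 483251.76

Total landed cost: CNY 483251.76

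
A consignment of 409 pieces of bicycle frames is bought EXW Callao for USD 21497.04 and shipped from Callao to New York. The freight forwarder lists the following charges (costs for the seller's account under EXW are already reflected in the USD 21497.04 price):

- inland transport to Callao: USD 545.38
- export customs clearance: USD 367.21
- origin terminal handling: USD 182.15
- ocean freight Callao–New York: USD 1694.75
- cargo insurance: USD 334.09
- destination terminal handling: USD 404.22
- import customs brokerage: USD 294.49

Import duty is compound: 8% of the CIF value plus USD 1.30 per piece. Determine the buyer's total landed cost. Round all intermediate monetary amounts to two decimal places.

Total landed cost: USD 27820.68

EXW: the seller makes goods available at their premises; the buyer bears all onward costs.
CIF value = EXW price + inland to port + export clearance + origin terminal + freight + insurance = 21497.04 + 545.38 + 367.21 + 182.15 + 1694.75 + 334.09 = 24620.62
Ad valorem component: 24620.62 × 8% = 1969.65
Specific component: 409 × 1.30 = 531.70
Import duty = 1969.65 + 531.70 = 2501.35
Buyer bears: inland to port 545.38 + export clearance 367.21 + origin terminal 182.15 + freight 1694.75 + insurance 334.09 + destination terminal 404.22 + brokerage 294.49 + duty 2501.35 = 6323.64
Landed cost = invoice 21497.04 + 6323.64 = 27820.68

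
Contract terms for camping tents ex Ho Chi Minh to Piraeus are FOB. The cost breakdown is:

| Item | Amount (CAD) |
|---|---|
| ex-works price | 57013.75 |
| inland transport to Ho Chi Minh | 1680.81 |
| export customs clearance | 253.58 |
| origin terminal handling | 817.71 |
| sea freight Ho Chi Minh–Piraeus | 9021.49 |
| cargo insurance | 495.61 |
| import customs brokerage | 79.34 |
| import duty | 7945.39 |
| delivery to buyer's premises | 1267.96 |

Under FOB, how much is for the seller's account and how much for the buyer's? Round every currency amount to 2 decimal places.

Seller: CAD 59765.85; buyer: CAD 18809.79

FOB: the seller bears costs until goods are on board at the origin port; the buyer bears freight, insurance and all costs thereafter.
Seller's account: goods 57013.75 + inland to port 1680.81 + export clearance 253.58 + origin terminal 817.71 = 59765.85
Buyer's account: freight 9021.49 + insurance 495.61 + brokerage 79.34 + duty 7945.39 + delivery 1267.96 = 18809.79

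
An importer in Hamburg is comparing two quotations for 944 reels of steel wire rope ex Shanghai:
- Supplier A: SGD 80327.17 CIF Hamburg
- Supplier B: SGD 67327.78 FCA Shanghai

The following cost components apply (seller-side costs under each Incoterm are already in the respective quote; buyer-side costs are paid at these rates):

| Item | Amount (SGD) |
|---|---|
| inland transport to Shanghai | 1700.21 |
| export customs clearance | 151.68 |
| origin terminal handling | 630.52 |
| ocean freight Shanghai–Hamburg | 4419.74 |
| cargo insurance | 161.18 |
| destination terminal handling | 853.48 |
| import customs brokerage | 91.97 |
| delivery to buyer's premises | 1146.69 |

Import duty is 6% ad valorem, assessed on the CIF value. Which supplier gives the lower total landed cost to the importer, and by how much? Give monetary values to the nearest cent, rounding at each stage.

Supplier A (CIF):
The CIF price already equals the CIF value: 80327.17
Import duty = 80327.17 × 6% = 4819.63
Buyer bears (A): 853.48 + 91.97 + 1146.69 = 2092.14
Landed cost (A) = invoice 80327.17 + 2092.14 + duty 4819.63 = 87238.94
Supplier B (FCA):
CIF value = FCA price + origin terminal + freight + insurance = 67327.78 + 630.52 + 4419.74 + 161.18 = 72539.22
Import duty = 72539.22 × 6% = 4352.35
Buyer bears (B): 630.52 + 4419.74 + 161.18 + 853.48 + 91.97 + 1146.69 = 7303.58
Landed cost (B) = invoice 67327.78 + 7303.58 + duty 4352.35 = 78983.71
Difference = |87238.94 − 78983.71| = 8255.23

Supplier B is cheaper by SGD 8255.23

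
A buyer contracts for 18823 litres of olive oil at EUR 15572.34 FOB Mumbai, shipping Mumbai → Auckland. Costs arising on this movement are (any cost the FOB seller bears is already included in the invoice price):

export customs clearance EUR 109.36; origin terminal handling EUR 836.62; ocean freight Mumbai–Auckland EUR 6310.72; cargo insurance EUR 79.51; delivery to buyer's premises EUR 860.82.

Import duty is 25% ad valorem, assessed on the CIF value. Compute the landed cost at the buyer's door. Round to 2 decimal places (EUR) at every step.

Total landed cost: EUR 28314.03

FOB: the seller bears costs until goods are on board at the origin port; the buyer bears freight, insurance and all costs thereafter.
Already in the invoice (seller's account under FOB): export clearance, origin terminal — exclude.
CIF value = FOB price + freight + insurance = 15572.34 + 6310.72 + 79.51 = 21962.57
Import duty = 21962.57 × 25% = 5490.64
Buyer bears: freight 6310.72 + insurance 79.51 + delivery 860.82 + duty 5490.64 = 12741.69
Landed cost = invoice 15572.34 + 12741.69 = 28314.03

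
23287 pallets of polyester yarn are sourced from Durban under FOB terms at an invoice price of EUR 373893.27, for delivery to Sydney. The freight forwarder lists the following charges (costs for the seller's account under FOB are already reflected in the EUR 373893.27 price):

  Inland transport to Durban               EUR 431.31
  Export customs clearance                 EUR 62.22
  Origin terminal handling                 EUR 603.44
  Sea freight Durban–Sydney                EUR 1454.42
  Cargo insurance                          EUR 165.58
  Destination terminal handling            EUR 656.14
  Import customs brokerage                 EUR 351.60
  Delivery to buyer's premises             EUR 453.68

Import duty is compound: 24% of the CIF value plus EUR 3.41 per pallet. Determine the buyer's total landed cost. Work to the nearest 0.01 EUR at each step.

Total landed cost: EUR 546506.54

FOB: the seller bears costs until goods are on board at the origin port; the buyer bears freight, insurance and all costs thereafter.
Already in the invoice (seller's account under FOB): inland to port, export clearance, origin terminal — exclude.
CIF value = FOB price + freight + insurance = 373893.27 + 1454.42 + 165.58 = 375513.27
Ad valorem component: 375513.27 × 24% = 90123.18
Specific component: 23287 × 3.41 = 79408.67
Import duty = 90123.18 + 79408.67 = 169531.85
Buyer bears: freight 1454.42 + insurance 165.58 + destination terminal 656.14 + brokerage 351.60 + delivery 453.68 + duty 169531.85 = 172613.27
Landed cost = invoice 373893.27 + 172613.27 = 546506.54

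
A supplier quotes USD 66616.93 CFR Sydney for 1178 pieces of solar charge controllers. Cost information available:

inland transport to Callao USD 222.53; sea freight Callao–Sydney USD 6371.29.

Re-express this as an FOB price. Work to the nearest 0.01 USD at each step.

FOB price: USD 60245.64

Not relevant to the conversion: inland to port — on the seller under both CFR and FOB; already in the CFR price and stays in the FOB price.
From CFR to FOB, the seller no longer bears: freight.
FOB price = 66616.93 − 6371.29 = 60245.64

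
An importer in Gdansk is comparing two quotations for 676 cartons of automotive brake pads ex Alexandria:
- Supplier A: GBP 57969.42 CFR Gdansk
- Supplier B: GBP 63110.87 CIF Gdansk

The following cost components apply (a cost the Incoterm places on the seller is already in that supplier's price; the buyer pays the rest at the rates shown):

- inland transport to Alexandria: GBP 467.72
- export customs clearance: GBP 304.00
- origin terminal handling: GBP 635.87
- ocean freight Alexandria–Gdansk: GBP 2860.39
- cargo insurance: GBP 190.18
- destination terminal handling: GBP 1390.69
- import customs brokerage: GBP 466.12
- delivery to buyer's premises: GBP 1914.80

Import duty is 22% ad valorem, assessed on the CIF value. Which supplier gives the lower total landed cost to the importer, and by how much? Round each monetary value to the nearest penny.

Supplier A (CFR):
CIF value = CFR price + insurance = 57969.42 + 190.18 = 58159.60
Import duty = 58159.60 × 22% = 12795.11
Buyer bears (A): 190.18 + 1390.69 + 466.12 + 1914.80 = 3961.79
Landed cost (A) = invoice 57969.42 + 3961.79 + duty 12795.11 = 74726.32
Supplier B (CIF):
The CIF price already equals the CIF value: 63110.87
Import duty = 63110.87 × 22% = 13884.39
Buyer bears (B): 1390.69 + 466.12 + 1914.80 = 3771.61
Landed cost (B) = invoice 63110.87 + 3771.61 + duty 13884.39 = 80766.87
Difference = |74726.32 − 80766.87| = 6040.55

Supplier A is cheaper by GBP 6040.55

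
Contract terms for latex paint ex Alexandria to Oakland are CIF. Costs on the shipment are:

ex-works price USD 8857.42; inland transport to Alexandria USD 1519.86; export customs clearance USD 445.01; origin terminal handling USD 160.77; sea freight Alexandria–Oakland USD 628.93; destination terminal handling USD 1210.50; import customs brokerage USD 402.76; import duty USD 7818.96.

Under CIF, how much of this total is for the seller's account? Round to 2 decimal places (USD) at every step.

Seller's account: USD 11611.99

CIF: the seller pays costs through ocean freight and marine insurance to the destination port.
Seller's account: goods 8857.42 + inland to port 1519.86 + export clearance 445.01 + origin terminal 160.77 + freight 628.93 = 11611.99
Buyer's account: destination terminal 1210.50 + brokerage 402.76 + duty 7818.96 = 9432.22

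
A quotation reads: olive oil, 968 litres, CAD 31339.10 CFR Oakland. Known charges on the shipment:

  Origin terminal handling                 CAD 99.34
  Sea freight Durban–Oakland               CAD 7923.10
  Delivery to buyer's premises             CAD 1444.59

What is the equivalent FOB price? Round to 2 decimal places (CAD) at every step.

FOB price: CAD 23416.00

Not relevant to the conversion: origin terminal — on the seller under both CFR and FOB; already in the CFR price and stays in the FOB price. delivery — on the buyer under both terms; not part of either seller's price.
From CFR to FOB, the seller no longer bears: freight.
FOB price = 31339.10 − 7923.10 = 23416.00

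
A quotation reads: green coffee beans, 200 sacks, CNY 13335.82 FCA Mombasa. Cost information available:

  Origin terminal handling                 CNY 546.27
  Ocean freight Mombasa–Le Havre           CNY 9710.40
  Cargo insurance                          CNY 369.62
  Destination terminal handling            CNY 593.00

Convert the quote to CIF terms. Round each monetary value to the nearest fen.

CIF price: CNY 23962.11

Not relevant to the conversion: destination terminal — on the buyer under both terms; not part of either seller's price.
From FCA to CIF, the seller additionally bears: origin terminal, freight, insurance.
CIF price = 13335.82 + 546.27 + 9710.40 + 369.62 = 23962.11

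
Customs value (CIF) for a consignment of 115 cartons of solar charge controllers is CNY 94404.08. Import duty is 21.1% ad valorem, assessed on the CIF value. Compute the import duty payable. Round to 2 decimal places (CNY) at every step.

Import duty: CNY 19919.26

Import duty = 94404.08 × 21.1% = 19919.26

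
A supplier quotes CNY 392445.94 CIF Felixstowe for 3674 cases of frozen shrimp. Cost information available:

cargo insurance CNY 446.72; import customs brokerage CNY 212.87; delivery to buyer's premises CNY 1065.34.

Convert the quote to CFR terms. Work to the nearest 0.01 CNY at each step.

Not relevant to the conversion: delivery, brokerage — on the buyer under both terms; not part of either seller's price.
From CIF to CFR, the seller no longer bears: insurance.
CFR price = 392445.94 − 446.72 = 391999.22

CFR price: CNY 391999.22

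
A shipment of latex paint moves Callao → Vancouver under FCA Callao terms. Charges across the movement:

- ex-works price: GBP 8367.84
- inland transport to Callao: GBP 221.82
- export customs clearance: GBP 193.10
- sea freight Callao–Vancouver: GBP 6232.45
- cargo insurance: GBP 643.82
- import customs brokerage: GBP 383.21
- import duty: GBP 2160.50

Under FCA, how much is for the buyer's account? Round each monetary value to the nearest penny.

FCA: the seller delivers export-cleared goods to the carrier; the buyer bears costs from that point.
Seller's account: goods 8367.84 + inland to port 221.82 + export clearance 193.10 = 8782.76
Buyer's account: freight 6232.45 + insurance 643.82 + brokerage 383.21 + duty 2160.50 = 9419.98

Buyer's account: GBP 9419.98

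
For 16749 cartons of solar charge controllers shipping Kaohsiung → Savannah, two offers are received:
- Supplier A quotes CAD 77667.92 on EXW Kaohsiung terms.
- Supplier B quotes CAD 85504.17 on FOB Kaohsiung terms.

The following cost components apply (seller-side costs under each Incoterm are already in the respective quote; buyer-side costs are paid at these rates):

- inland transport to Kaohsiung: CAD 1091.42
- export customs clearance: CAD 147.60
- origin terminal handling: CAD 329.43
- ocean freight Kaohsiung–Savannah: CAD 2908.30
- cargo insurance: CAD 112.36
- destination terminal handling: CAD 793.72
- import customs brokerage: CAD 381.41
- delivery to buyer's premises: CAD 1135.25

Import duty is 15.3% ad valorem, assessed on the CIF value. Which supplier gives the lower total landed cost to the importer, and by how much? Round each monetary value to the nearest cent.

Supplier A is cheaper by CAD 7226.77

Supplier A (EXW):
CIF value = EXW price + inland to port + export clearance + origin terminal + freight + insurance = 77667.92 + 1091.42 + 147.60 + 329.43 + 2908.30 + 112.36 = 82257.03
Import duty = 82257.03 × 15.3% = 12585.33
Buyer bears (A): 1091.42 + 147.60 + 329.43 + 2908.30 + 112.36 + 793.72 + 381.41 + 1135.25 = 6899.49
Landed cost (A) = invoice 77667.92 + 6899.49 + duty 12585.33 = 97152.74
Supplier B (FOB):
CIF value = FOB price + freight + insurance = 85504.17 + 2908.30 + 112.36 = 88524.83
Import duty = 88524.83 × 15.3% = 13544.30
Buyer bears (B): 2908.30 + 112.36 + 793.72 + 381.41 + 1135.25 = 5331.04
Landed cost (B) = invoice 85504.17 + 5331.04 + duty 13544.30 = 104379.51
Difference = |97152.74 − 104379.51| = 7226.77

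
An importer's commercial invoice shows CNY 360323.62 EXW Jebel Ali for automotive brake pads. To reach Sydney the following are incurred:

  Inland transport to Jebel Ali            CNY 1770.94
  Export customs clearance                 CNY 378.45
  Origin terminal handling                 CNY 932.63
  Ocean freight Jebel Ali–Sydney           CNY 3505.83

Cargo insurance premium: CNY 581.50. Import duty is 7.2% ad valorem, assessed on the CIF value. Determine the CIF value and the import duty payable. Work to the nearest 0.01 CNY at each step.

CIF value: CNY 367492.97; import duty: CNY 26459.49

CIF = EXW price + pre-shipment costs + freight + insurance
CIF = 360323.62 + 1770.94 + 378.45 + 932.63 + 3505.83 + 581.50 = 367492.97
Import duty = 367492.97 × 7.2% = 26459.49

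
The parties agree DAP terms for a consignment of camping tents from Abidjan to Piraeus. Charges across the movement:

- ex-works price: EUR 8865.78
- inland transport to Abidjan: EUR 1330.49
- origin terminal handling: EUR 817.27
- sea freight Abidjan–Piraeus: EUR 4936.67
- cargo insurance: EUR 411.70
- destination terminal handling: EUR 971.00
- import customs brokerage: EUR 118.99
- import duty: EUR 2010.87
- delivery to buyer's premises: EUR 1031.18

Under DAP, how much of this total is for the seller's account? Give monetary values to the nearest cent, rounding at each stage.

DAP: the seller bears all costs to the named destination except import duty and clearance.
Seller's account: goods 8865.78 + inland to port 1330.49 + origin terminal 817.27 + freight 4936.67 + insurance 411.70 + destination terminal 971.00 + delivery 1031.18 = 18364.09
Buyer's account: brokerage 118.99 + duty 2010.87 = 2129.86

Seller's account: EUR 18364.09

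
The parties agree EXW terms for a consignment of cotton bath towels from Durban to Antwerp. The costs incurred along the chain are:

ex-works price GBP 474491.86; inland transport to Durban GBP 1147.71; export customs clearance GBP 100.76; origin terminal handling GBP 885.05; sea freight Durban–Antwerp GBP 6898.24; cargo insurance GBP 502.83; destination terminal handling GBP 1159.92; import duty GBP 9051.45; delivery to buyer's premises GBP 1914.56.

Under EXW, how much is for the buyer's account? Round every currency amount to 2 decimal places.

Buyer's account: GBP 21660.52

EXW: the seller makes goods available at their premises; the buyer bears all onward costs.
Seller's account: goods 474491.86 = 474491.86
Buyer's account: inland to port 1147.71 + export clearance 100.76 + origin terminal 885.05 + freight 6898.24 + insurance 502.83 + destination terminal 1159.92 + duty 9051.45 + delivery 1914.56 = 21660.52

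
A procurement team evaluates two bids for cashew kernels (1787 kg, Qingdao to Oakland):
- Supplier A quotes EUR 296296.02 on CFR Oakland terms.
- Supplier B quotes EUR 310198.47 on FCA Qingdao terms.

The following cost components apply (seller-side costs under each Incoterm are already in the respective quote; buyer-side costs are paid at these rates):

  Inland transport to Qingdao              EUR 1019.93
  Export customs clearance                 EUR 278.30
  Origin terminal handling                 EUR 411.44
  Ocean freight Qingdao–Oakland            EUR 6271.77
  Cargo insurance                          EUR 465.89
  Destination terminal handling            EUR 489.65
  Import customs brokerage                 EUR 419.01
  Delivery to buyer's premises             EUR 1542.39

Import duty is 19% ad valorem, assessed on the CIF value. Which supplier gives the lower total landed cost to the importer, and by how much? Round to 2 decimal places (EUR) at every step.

Supplier A is cheaper by EUR 24496.94

Supplier A (CFR):
CIF value = CFR price + insurance = 296296.02 + 465.89 = 296761.91
Import duty = 296761.91 × 19% = 56384.76
Buyer bears (A): 465.89 + 489.65 + 419.01 + 1542.39 = 2916.94
Landed cost (A) = invoice 296296.02 + 2916.94 + duty 56384.76 = 355597.72
Supplier B (FCA):
CIF value = FCA price + origin terminal + freight + insurance = 310198.47 + 411.44 + 6271.77 + 465.89 = 317347.57
Import duty = 317347.57 × 19% = 60296.04
Buyer bears (B): 411.44 + 6271.77 + 465.89 + 489.65 + 419.01 + 1542.39 = 9600.15
Landed cost (B) = invoice 310198.47 + 9600.15 + duty 60296.04 = 380094.66
Difference = |355597.72 − 380094.66| = 24496.94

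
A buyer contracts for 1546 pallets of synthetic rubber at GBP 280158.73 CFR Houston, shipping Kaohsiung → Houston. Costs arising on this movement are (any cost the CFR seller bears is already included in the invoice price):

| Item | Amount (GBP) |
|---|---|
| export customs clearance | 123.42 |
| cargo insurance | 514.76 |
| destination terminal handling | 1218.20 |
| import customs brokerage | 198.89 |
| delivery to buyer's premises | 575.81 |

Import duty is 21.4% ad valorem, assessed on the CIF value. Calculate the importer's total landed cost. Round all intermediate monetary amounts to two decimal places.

CFR: the seller pays costs through ocean freight to the destination port, but not insurance.
Already in the invoice (seller's account under CFR): export clearance — exclude.
CIF value = CFR price + insurance = 280158.73 + 514.76 = 280673.49
Import duty = 280673.49 × 21.4% = 60064.13
Buyer bears: insurance 514.76 + destination terminal 1218.20 + brokerage 198.89 + delivery 575.81 + duty 60064.13 = 62571.79
Landed cost = invoice 280158.73 + 62571.79 = 342730.52

Total landed cost: GBP 342730.52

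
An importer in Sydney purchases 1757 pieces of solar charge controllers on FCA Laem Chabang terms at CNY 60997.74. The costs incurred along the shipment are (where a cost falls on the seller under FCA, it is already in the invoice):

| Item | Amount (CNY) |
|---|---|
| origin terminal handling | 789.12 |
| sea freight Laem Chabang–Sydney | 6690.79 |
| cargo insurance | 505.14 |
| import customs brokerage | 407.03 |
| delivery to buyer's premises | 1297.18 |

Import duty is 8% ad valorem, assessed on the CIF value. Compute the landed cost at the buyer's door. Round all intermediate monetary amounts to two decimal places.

FCA: the seller delivers export-cleared goods to the carrier; the buyer bears costs from that point.
CIF value = FCA price + origin terminal + freight + insurance = 60997.74 + 789.12 + 6690.79 + 505.14 = 68982.79
Import duty = 68982.79 × 8% = 5518.62
Buyer bears: origin terminal 789.12 + freight 6690.79 + insurance 505.14 + brokerage 407.03 + delivery 1297.18 + duty 5518.62 = 15207.88
Landed cost = invoice 60997.74 + 15207.88 = 76205.62

Total landed cost: CNY 76205.62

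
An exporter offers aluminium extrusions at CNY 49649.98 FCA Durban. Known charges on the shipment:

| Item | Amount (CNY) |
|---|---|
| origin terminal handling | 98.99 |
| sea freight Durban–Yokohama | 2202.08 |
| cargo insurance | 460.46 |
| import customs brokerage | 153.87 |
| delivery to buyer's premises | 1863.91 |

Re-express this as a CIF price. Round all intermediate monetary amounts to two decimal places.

Not relevant to the conversion: delivery, brokerage — on the buyer under both terms; not part of either seller's price.
From FCA to CIF, the seller additionally bears: origin terminal, freight, insurance.
CIF price = 49649.98 + 98.99 + 2202.08 + 460.46 = 52411.51

CIF price: CNY 52411.51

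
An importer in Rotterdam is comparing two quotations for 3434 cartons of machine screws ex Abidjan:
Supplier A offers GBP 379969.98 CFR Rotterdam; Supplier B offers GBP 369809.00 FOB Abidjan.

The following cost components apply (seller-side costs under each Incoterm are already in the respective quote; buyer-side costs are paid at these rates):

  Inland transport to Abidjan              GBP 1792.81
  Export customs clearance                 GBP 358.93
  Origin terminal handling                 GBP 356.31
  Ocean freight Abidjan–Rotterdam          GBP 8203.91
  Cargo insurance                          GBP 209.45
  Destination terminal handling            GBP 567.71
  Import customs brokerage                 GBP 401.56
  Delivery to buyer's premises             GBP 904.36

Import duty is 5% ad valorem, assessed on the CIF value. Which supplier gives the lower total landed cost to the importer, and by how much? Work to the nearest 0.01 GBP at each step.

Supplier A (CFR):
CIF value = CFR price + insurance = 379969.98 + 209.45 = 380179.43
Import duty = 380179.43 × 5% = 19008.97
Buyer bears (A): 209.45 + 567.71 + 401.56 + 904.36 = 2083.08
Landed cost (A) = invoice 379969.98 + 2083.08 + duty 19008.97 = 401062.03
Supplier B (FOB):
CIF value = FOB price + freight + insurance = 369809.00 + 8203.91 + 209.45 = 378222.36
Import duty = 378222.36 × 5% = 18911.12
Buyer bears (B): 8203.91 + 209.45 + 567.71 + 401.56 + 904.36 = 10286.99
Landed cost (B) = invoice 369809.00 + 10286.99 + duty 18911.12 = 399007.11
Difference = |401062.03 − 399007.11| = 2054.92

Supplier B is cheaper by GBP 2054.92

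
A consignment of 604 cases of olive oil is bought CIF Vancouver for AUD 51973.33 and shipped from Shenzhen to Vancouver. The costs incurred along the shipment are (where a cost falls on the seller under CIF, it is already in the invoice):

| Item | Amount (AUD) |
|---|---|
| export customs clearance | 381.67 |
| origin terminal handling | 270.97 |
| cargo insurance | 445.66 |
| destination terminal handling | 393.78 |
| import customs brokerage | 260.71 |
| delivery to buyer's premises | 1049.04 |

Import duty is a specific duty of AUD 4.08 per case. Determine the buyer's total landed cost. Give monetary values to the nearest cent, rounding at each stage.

CIF: the seller pays costs through ocean freight and marine insurance to the destination port.
Already in the invoice (seller's account under CIF): export clearance, origin terminal, insurance — exclude.
The CIF price already equals the CIF value: 51973.33
Import duty = 604 × 4.08 = 2464.32
Buyer bears: destination terminal 393.78 + brokerage 260.71 + delivery 1049.04 + duty 2464.32 = 4167.85
Landed cost = invoice 51973.33 + 4167.85 = 56141.18

Total landed cost: AUD 56141.18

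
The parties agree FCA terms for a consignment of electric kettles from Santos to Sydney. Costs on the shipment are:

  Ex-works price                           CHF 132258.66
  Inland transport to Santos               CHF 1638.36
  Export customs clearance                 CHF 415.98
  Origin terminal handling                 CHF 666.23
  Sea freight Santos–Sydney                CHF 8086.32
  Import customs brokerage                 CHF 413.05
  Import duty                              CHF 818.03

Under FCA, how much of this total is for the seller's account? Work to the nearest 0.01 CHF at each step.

FCA: the seller delivers export-cleared goods to the carrier; the buyer bears costs from that point.
Seller's account: goods 132258.66 + inland to port 1638.36 + export clearance 415.98 = 134313.00
Buyer's account: origin terminal 666.23 + freight 8086.32 + brokerage 413.05 + duty 818.03 = 9983.63

Seller's account: CHF 134313.00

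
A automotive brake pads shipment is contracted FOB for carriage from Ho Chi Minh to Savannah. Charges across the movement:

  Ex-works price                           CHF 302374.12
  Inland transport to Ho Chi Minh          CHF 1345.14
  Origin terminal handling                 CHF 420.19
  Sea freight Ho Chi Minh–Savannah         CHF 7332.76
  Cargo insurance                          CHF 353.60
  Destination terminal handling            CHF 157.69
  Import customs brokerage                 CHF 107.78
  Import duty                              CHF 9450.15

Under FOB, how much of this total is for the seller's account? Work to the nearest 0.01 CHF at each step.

Seller's account: CHF 304139.45

FOB: the seller bears costs until goods are on board at the origin port; the buyer bears freight, insurance and all costs thereafter.
Seller's account: goods 302374.12 + inland to port 1345.14 + origin terminal 420.19 = 304139.45
Buyer's account: freight 7332.76 + insurance 353.60 + destination terminal 157.69 + brokerage 107.78 + duty 9450.15 = 17401.98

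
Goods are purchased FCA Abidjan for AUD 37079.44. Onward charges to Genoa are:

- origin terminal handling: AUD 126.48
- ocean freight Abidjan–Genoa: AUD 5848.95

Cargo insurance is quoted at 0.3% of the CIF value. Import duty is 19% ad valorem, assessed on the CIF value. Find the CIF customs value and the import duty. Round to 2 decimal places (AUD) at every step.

Let C be the CIF value. C = FCA price + pre-shipment costs + freight + 0.3% × C
C − 0.3% × C = 37079.44 + 126.48 + 5848.95
0.997 × C = 43054.87
C = 43054.87 / 0.997 = 43184.42
Insurance premium = 0.3% × 43184.42 = 129.55
Import duty = 43184.42 × 19% = 8205.04

CIF value: AUD 43184.42; import duty: AUD 8205.04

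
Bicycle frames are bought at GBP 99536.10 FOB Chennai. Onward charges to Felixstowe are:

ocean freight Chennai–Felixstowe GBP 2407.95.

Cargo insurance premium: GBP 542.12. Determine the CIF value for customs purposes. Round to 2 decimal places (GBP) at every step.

CIF value: GBP 102486.17

CIF = FOB price + freight + insurance
CIF = 99536.10 + 2407.95 + 542.12 = 102486.17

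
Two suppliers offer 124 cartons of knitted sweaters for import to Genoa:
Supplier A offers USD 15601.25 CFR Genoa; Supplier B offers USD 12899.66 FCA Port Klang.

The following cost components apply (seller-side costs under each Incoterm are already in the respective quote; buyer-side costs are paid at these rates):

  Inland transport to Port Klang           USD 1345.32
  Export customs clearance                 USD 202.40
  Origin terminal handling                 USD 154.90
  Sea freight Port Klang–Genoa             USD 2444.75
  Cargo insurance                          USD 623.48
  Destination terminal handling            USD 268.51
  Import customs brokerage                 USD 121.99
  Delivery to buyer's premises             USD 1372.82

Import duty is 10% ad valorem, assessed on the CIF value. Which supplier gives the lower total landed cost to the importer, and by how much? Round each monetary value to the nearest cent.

Supplier B is cheaper by USD 112.13

Supplier A (CFR):
CIF value = CFR price + insurance = 15601.25 + 623.48 = 16224.73
Import duty = 16224.73 × 10% = 1622.47
Buyer bears (A): 623.48 + 268.51 + 121.99 + 1372.82 = 2386.80
Landed cost (A) = invoice 15601.25 + 2386.80 + duty 1622.47 = 19610.52
Supplier B (FCA):
CIF value = FCA price + origin terminal + freight + insurance = 12899.66 + 154.90 + 2444.75 + 623.48 = 16122.79
Import duty = 16122.79 × 10% = 1612.28
Buyer bears (B): 154.90 + 2444.75 + 623.48 + 268.51 + 121.99 + 1372.82 = 4986.45
Landed cost (B) = invoice 12899.66 + 4986.45 + duty 1612.28 = 19498.39
Difference = |19610.52 − 19498.39| = 112.13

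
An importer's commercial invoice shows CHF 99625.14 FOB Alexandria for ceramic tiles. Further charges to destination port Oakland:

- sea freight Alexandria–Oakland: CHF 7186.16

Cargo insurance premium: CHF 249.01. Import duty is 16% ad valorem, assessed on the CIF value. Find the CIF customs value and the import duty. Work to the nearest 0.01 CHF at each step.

CIF = FOB price + freight + insurance
CIF = 99625.14 + 7186.16 + 249.01 = 107060.31
Import duty = 107060.31 × 16% = 17129.65

CIF value: CHF 107060.31; import duty: CHF 17129.65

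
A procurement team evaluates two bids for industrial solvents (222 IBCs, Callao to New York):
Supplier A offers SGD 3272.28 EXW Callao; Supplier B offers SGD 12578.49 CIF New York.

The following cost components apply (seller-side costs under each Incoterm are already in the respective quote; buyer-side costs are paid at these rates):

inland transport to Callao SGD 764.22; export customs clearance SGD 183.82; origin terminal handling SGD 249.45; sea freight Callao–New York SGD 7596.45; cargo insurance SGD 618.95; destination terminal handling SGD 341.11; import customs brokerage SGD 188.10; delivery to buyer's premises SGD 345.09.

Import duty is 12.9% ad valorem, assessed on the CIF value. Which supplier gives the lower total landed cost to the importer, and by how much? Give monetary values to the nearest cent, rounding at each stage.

Supplier A (EXW):
CIF value = EXW price + inland to port + export clearance + origin terminal + freight + insurance = 3272.28 + 764.22 + 183.82 + 249.45 + 7596.45 + 618.95 = 12685.17
Import duty = 12685.17 × 12.9% = 1636.39
Buyer bears (A): 764.22 + 183.82 + 249.45 + 7596.45 + 618.95 + 341.11 + 188.10 + 345.09 = 10287.19
Landed cost (A) = invoice 3272.28 + 10287.19 + duty 1636.39 = 15195.86
Supplier B (CIF):
The CIF price already equals the CIF value: 12578.49
Import duty = 12578.49 × 12.9% = 1622.63
Buyer bears (B): 341.11 + 188.10 + 345.09 = 874.30
Landed cost (B) = invoice 12578.49 + 874.30 + duty 1622.63 = 15075.42
Difference = |15195.86 − 15075.42| = 120.44

Supplier B is cheaper by SGD 120.44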